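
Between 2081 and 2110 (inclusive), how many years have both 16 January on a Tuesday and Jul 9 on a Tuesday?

0

Check each year's weekday for 16 January and Jul 9:
  2081: Thu/Wed  2082: Fri/Thu  2083: Sat/Fri  2084: Sun/Sun  2085: Tue/Mon  2086: Wed/Tue  2087: Thu/Wed  2088: Fri/Fri  2089: Sun/Sat  2090: Mon/Sun  2091: Tue/Mon  2092: Wed/Wed  2093: Fri/Thu  2094: Sat/Fri  2095: Sun/Sat  2096: Mon/Mon  2097: Wed/Tue  2098: Thu/Wed  2099: Fri/Thu  2100: Sat/Fri  2101: Sun/Sat  2102: Mon/Sun  2103: Tue/Mon  2104: Wed/Wed  2105: Fri/Thu  2106: Sat/Fri  2107: Sun/Sat  2108: Mon/Mon  2109: Wed/Tue  2110: Thu/Wed
Both conditions hold in: no year — 0.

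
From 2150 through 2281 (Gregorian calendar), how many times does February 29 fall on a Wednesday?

5

Leap years in 2150–2281: 32 of them.
Feb 29 weekday advances by 5 (mod 7) from one leap year to the next four years later (or differs when a century non-leap intervenes).
Leap-day weekdays: 2152:Tue 2156:Sun 2160:Fri 2164:Wed✓ 2168:Mon 2172:Sat 2176:Thu 2180:Tue 2184:Sun 2188:Fri 2192:Wed✓ 2196:Mon 2204:Wed✓ …(6 more)… 2232:Wed✓ 2236:Mon 2240:Sat 2244:Thu 2248:Tue 2252:Sun 2256:Fri 2260:Wed✓ 2264:Mon 2268:Sat 2272:Thu 2276:Tue 2280:Sun
Wednesday: 2164, 2192, 2204, 2232, 2260 → 5.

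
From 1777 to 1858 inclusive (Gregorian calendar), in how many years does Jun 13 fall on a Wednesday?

12

Track Jun 13's weekday year by year (advancing +1, or +2 across a Feb 29):
  1777: Fri  1778: Sat (+1)  1779: Sun (+1)  1780: Tue (+2)  1781: Wed (+1) ✓
  1782: Thu (+1)  1783: Fri (+1)  1784: Sun (+2)  1785: Mon (+1)  1786: Tue (+1)
  1787: Wed (+1) ✓  1788: Fri (+2)  1789: Sat (+1)  1790: Sun (+1)  … (54 more years) …
  1845: Fri (+1)  1846: Sat (+1)  1847: Sun (+1)  1848: Tue (+2)  1849: Wed (+1) ✓
  1850: Thu (+1)  1851: Fri (+1)  1852: Sun (+2)  1853: Mon (+1)  1854: Tue (+1)
  1855: Wed (+1) ✓  1856: Fri (+2)  1857: Sat (+1)  1858: Sun (+1)
Wednesday years: 1781, 1787, 1792, 1798, 1804, 1810, 1821, 1827, 1832, 1838, 1849, 1855 — 12 in total.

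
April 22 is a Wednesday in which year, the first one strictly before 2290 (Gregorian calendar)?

2285

From one year to the next, a fixed date's weekday advances by 1, or by 2 when a Feb 29 lies between the two dates.
2290: April 22 is Tuesday.
2289: Monday (−1)
2288: Sunday (−1)
2287: Friday (−2)
2286: Thursday (−1)
2285: Wednesday (−1)
April 22 falls on a Wednesday in 2285.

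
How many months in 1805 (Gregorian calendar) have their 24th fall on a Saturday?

Check the 24th of each month of 1805: Jan 24: Thu, Feb 24: Sun, Mar 24: Sun, Apr 24: Wed, May 24: Fri, Jun 24: Mon, Jul 24: Wed, Aug 24: Sat, Sep 24: Tue, Oct 24: Thu, Nov 24: Sun, Dec 24: Tue.
Saturday occurs in August — 1 month.

1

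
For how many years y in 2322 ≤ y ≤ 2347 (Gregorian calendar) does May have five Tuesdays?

May has 31 days; it has five Tuesdays when Tuesday falls among the first (month-length − 28) days — i.e. when May 1 is one of Tuesday/Monday/Sunday.
May 1 by year: 2322:Mon✓ 2323:Tue✓ 2324:Thu 2325:Fri 2326:Sat 2327:Sun✓ 2328:Tue✓ 2329:Wed 2330:Thu 2331:Fri 2332:Sun✓ 2333:Mon✓ 2334:Tue✓ 2335:Wed 2336:Fri 2337:Sat 2338:Sun✓ 2339:Mon✓ 2340:Wed 2341:Thu 2342:Fri 2343:Sat 2344:Mon✓ 2345:Tue✓ 2346:Wed 2347:Thu
Years with five Tuesdays: 2322, 2323, 2327, 2328, 2332, 2333, 2334, 2338, 2339, 2344, 2345 → 11.

11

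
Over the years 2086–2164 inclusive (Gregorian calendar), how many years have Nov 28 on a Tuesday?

Track Nov 28's weekday year by year (advancing +1, or +2 across a Feb 29):
  2086: Thu  2087: Fri (+1)  2088: Sun (+2)  2089: Mon (+1)  2090: Tue (+1) ✓
  2091: Wed (+1)  2092: Fri (+2)  2093: Sat (+1)  2094: Sun (+1)  2095: Mon (+1)
  2096: Wed (+2)  2097: Thu (+1)  2098: Fri (+1)  2099: Sat (+1)  … (51 more years) …
  2151: Sun (+1)  2152: Tue (+2) ✓  2153: Wed (+1)  2154: Thu (+1)  2155: Fri (+1)
  2156: Sun (+2)  2157: Mon (+1)  2158: Tue (+1) ✓  2159: Wed (+1)  2160: Fri (+2)
  2161: Sat (+1)  2162: Sun (+1)  2163: Mon (+1)  2164: Wed (+2)
Tuesday years: 2090, 2102, 2113, 2119, 2124, 2130, 2141, 2147, 2152, 2158 — 10 in total.

10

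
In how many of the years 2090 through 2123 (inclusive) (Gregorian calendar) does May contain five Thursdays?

May has 31 days; it has five Thursdays when Thursday falls among the first (month-length − 28) days — i.e. when May 1 is one of Thursday/Wednesday/Tuesday.
May 1 by year: 2090:Mon 2091:Tue✓ 2092:Thu✓ 2093:Fri 2094:Sat 2095:Sun 2096:Tue✓ 2097:Wed✓ 2098:Thu✓ 2099:Fri 2100:Sat 2101:Sun 2102:Mon 2103:Tue✓ 2104:Thu✓ …(4 more)… 2109:Wed✓ 2110:Thu✓ 2111:Fri 2112:Sun 2113:Mon 2114:Tue✓ 2115:Wed✓ 2116:Fri 2117:Sat 2118:Sun 2119:Mon 2120:Wed✓ 2121:Thu✓ 2122:Fri 2123:Sat
Years with five Thursdays: 2091, 2092, 2096, 2097, 2098, 2103, 2104, 2108, 2109, 2110, 2114, 2115, 2120, 2121 → 14.

14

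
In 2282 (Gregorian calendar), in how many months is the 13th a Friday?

Check the 13th of each month of 2282: Jan 13: Fri, Feb 13: Mon, Mar 13: Mon, Apr 13: Thu, May 13: Sat, Jun 13: Tue, Jul 13: Thu, Aug 13: Sun, Sep 13: Wed, Oct 13: Fri, Nov 13: Mon, Dec 13: Wed.
Friday occurs in January, October — 2 months.

2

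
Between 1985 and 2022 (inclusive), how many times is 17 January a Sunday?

Track 17 January's weekday year by year (advancing +1, or +2 across a Feb 29):
  1985: Thu  1986: Fri (+1)  1987: Sat (+1)  1988: Sun (+1) ✓  1989: Tue (+2)
  1990: Wed (+1)  1991: Thu (+1)  1992: Fri (+1)  1993: Sun (+2) ✓  1994: Mon (+1)
  1995: Tue (+1)  1996: Wed (+1)  1997: Fri (+2)  1998: Sat (+1)  … (10 more years) …
  2009: Sat (+2)  2010: Sun (+1) ✓  2011: Mon (+1)  2012: Tue (+1)  2013: Thu (+2)
  2014: Fri (+1)  2015: Sat (+1)  2016: Sun (+1) ✓  2017: Tue (+2)  2018: Wed (+1)
  2019: Thu (+1)  2020: Fri (+1)  2021: Sun (+2) ✓  2022: Mon (+1)
Sunday years: 1988, 1993, 1999, 2010, 2016, 2021 — 6 in total.

6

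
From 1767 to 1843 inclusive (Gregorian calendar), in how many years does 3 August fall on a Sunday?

Track 3 August's weekday year by year (advancing +1, or +2 across a Feb 29):
  1767: Mon  1768: Wed (+2)  1769: Thu (+1)  1770: Fri (+1)  1771: Sat (+1)
  1772: Mon (+2)  1773: Tue (+1)  1774: Wed (+1)  1775: Thu (+1)  1776: Sat (+2)
  1777: Sun (+1) ✓  1778: Mon (+1)  1779: Tue (+1)  1780: Thu (+2)  … (49 more years) …
  1830: Tue (+1)  1831: Wed (+1)  1832: Fri (+2)  1833: Sat (+1)  1834: Sun (+1) ✓
  1835: Mon (+1)  1836: Wed (+2)  1837: Thu (+1)  1838: Fri (+1)  1839: Sat (+1)
  1840: Mon (+2)  1841: Tue (+1)  1842: Wed (+1)  1843: Thu (+1)
Sunday years: 1777, 1783, 1788, 1794, 1800, 1806, 1817, 1823, 1828, 1834 — 10 in total.

10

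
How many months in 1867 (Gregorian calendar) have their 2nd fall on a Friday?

1

Check the 2nd of each month of 1867: Jan 2: Wed, Feb 2: Sat, Mar 2: Sat, Apr 2: Tue, May 2: Thu, Jun 2: Sun, Jul 2: Tue, Aug 2: Fri, Sep 2: Mon, Oct 2: Wed, Nov 2: Sat, Dec 2: Mon.
Friday occurs in August — 1 month.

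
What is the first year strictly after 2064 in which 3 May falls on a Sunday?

2065

From one year to the next, a fixed date's weekday advances by 1, or by 2 when a Feb 29 lies between the two dates.
2064: May 3 is Saturday.
2065: Sunday (+1)
3 May falls on a Sunday in 2065.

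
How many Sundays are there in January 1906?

4

January 1906 has 31 days and begins on Monday.
The first Sunday is January 7.
Sundays fall on 7, 14, 21, 28 — that's 4.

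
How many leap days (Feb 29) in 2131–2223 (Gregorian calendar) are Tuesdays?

Leap years in 2131–2223: 22 of them.
Feb 29 weekday advances by 5 (mod 7) from one leap year to the next four years later (or differs when a century non-leap intervenes).
Leap-day weekdays: 2132:Fri 2136:Wed 2140:Mon 2144:Sat 2148:Thu 2152:Tue✓ 2156:Sun 2160:Fri 2164:Wed 2168:Mon 2172:Sat 2176:Thu 2180:Tue✓ 2184:Sun 2188:Fri 2192:Wed 2196:Mon 2204:Wed 2208:Mon 2212:Sat 2216:Thu 2220:Tue✓
Tuesday: 2152, 2180, 2220 → 3.

3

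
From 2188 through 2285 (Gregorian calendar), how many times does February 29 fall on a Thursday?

Leap years in 2188–2285: 24 of them.
Feb 29 weekday advances by 5 (mod 7) from one leap year to the next four years later (or differs when a century non-leap intervenes).
Leap-day weekdays: 2188:Fri 2192:Wed 2196:Mon 2204:Wed 2208:Mon 2212:Sat 2216:Thu✓ 2220:Tue 2224:Sun 2228:Fri 2232:Wed 2236:Mon 2240:Sat 2244:Thu✓ 2248:Tue 2252:Sun 2256:Fri 2260:Wed 2264:Mon 2268:Sat 2272:Thu✓ 2276:Tue 2280:Sun 2284:Fri
Thursday: 2216, 2244, 2272 → 3.

3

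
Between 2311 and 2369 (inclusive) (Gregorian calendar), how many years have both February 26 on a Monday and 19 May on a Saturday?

6

Check each year's weekday for February 26 and 19 May:
  2311: Sun/Fri  2312: Mon/Sun  2313: Wed/Mon  2314: Thu/Tue  2315: Fri/Wed  2316: Sat/Fri  2317: Mon/Sat ✓  2318: Tue/Sun  2319: Wed/Mon  2320: Thu/Wed  2321: Sat/Thu  2322: Sun/Fri  2323: Mon/Sat ✓  2324: Tue/Mon  …(31 more)…  2356: Sun/Sat  2357: Tue/Sun  2358: Wed/Mon  2359: Thu/Tue  2360: Fri/Thu  2361: Sun/Fri  2362: Mon/Sat ✓  2363: Tue/Sun  2364: Wed/Tue  2365: Fri/Wed  2366: Sat/Thu  2367: Sun/Fri  2368: Mon/Sun  2369: Wed/Mon
Both conditions hold in: 2317, 2323, 2334, 2345, 2351, 2362 — 6.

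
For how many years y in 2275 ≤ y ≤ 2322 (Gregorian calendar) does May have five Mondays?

May has 31 days; it has five Mondays when Monday falls among the first (month-length − 28) days — i.e. when May 1 is one of Monday/Sunday/Saturday.
May 1 by year: 2275:Sat✓ 2276:Mon✓ 2277:Tue 2278:Wed 2279:Thu 2280:Sat✓ 2281:Sun✓ 2282:Mon✓ 2283:Tue 2284:Thu 2285:Fri 2286:Sat✓ 2287:Sun✓ 2288:Tue 2289:Wed …(18 more)… 2308:Fri 2309:Sat✓ 2310:Sun✓ 2311:Mon✓ 2312:Wed 2313:Thu 2314:Fri 2315:Sat✓ 2316:Mon✓ 2317:Tue 2318:Wed 2319:Thu 2320:Sat✓ 2321:Sun✓ 2322:Mon✓
Years with five Mondays: 2275, 2276, 2280, 2281, 2282, 2286, 2287, 2292, 2293, 2297, 2298, 2299, 2304, 2305, 2309, 2310, 2311, 2315, 2316, 2320, 2321, 2322 → 22.

22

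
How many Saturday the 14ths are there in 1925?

Check the 14th of each month of 1925: Jan 14: Wed, Feb 14: Sat, Mar 14: Sat, Apr 14: Tue, May 14: Thu, Jun 14: Sun, Jul 14: Tue, Aug 14: Fri, Sep 14: Mon, Oct 14: Wed, Nov 14: Sat, Dec 14: Mon.
Saturday occurs in February, March, November — 3 months.

3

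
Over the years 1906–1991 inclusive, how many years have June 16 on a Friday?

12

Track June 16's weekday year by year (advancing +1, or +2 across a Feb 29):
  1906: Sat  1907: Sun (+1)  1908: Tue (+2)  1909: Wed (+1)  1910: Thu (+1)
  1911: Fri (+1) ✓  1912: Sun (+2)  1913: Mon (+1)  1914: Tue (+1)  1915: Wed (+1)
  1916: Fri (+2) ✓  1917: Sat (+1)  1918: Sun (+1)  1919: Mon (+1)  … (58 more years) …
  1978: Fri (+1) ✓  1979: Sat (+1)  1980: Mon (+2)  1981: Tue (+1)  1982: Wed (+1)
  1983: Thu (+1)  1984: Sat (+2)  1985: Sun (+1)  1986: Mon (+1)  1987: Tue (+1)
  1988: Thu (+2)  1989: Fri (+1) ✓  1990: Sat (+1)  1991: Sun (+1)
Friday years: 1911, 1916, 1922, 1933, 1939, 1944, 1950, 1961, 1967, 1972, 1978, 1989 — 12 in total.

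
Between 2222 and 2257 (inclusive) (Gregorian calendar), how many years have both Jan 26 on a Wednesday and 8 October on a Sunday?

Check each year's weekday for Jan 26 and 8 October:
  2222: Sat/Tue  2223: Sun/Wed  2224: Mon/Fri  2225: Wed/Sat  2226: Thu/Sun  2227: Fri/Mon  2228: Sat/Wed  2229: Mon/Thu  2230: Tue/Fri  2231: Wed/Sat  2232: Thu/Mon  2233: Sat/Tue  2234: Sun/Wed  2235: Mon/Thu  …(8 more)…  2244: Fri/Tue  2245: Sun/Wed  2246: Mon/Thu  2247: Tue/Fri  2248: Wed/Sun ✓  2249: Fri/Mon  2250: Sat/Tue  2251: Sun/Wed  2252: Mon/Fri  2253: Wed/Sat  2254: Thu/Sun  2255: Fri/Mon  2256: Sat/Wed  2257: Mon/Thu
Both conditions hold in: 2248 — 1.

1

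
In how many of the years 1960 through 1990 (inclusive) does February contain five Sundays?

1

February has 28 days (29 in leap years); it has five Sundays when Sunday falls among the first (month-length − 28) days — i.e. when February 1 is Sunday in a leap year (never in a common year).
February 1 by year: 1960:Mon 1961:Wed 1962:Thu 1963:Fri 1964:Sat 1965:Mon 1966:Tue 1967:Wed 1968:Thu 1969:Sat 1970:Sun 1971:Mon 1972:Tue 1973:Thu 1974:Fri 1975:Sat 1976:Sun✓ 1977:Tue 1978:Wed 1979:Thu 1980:Fri 1981:Sun 1982:Mon 1983:Tue 1984:Wed 1985:Fri 1986:Sat 1987:Sun 1988:Mon 1989:Wed 1990:Thu
Years with five Sundays: 1976 → 1.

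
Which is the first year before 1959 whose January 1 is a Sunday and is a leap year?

1956

Jan 1 advances by 2 weekdays after a leap year and by 1 after a common year.
1959: Jan 1 is Thursday.
1958: Wednesday
1957: Tuesday
1956: Sunday (leap)
1956 begins on a Sunday and is a leap year.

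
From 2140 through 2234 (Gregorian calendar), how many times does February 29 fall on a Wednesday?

Leap years in 2140–2234: 23 of them.
Feb 29 weekday advances by 5 (mod 7) from one leap year to the next four years later (or differs when a century non-leap intervenes).
Leap-day weekdays: 2140:Mon 2144:Sat 2148:Thu 2152:Tue 2156:Sun 2160:Fri 2164:Wed✓ 2168:Mon 2172:Sat 2176:Thu 2180:Tue 2184:Sun 2188:Fri 2192:Wed✓ 2196:Mon 2204:Wed✓ 2208:Mon 2212:Sat 2216:Thu 2220:Tue 2224:Sun 2228:Fri 2232:Wed✓
Wednesday: 2164, 2192, 2204, 2232 → 4.

4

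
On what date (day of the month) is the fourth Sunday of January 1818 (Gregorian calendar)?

25

January 1, 1818 is a Thursday, so the first Sunday is the 4th.
The fourth Sunday is 4 + 21 = 25.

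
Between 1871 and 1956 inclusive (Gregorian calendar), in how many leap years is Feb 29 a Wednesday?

Leap years in 1871–1956: 21 of them.
Feb 29 weekday advances by 5 (mod 7) from one leap year to the next four years later (or differs when a century non-leap intervenes).
Leap-day weekdays: 1872:Thu 1876:Tue 1880:Sun 1884:Fri 1888:Wed✓ 1892:Mon 1896:Sat 1904:Mon 1908:Sat 1912:Thu 1916:Tue 1920:Sun 1924:Fri 1928:Wed✓ 1932:Mon 1936:Sat 1940:Thu 1944:Tue 1948:Sun 1952:Fri 1956:Wed✓
Wednesday: 1888, 1928, 1956 → 3.

3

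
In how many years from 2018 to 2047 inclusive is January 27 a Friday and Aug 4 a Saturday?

1

Check each year's weekday for January 27 and Aug 4:
  2018: Sat/Sat  2019: Sun/Sun  2020: Mon/Tue  2021: Wed/Wed  2022: Thu/Thu  2023: Fri/Fri  2024: Sat/Sun  2025: Mon/Mon  2026: Tue/Tue  2027: Wed/Wed  2028: Thu/Fri  2029: Sat/Sat  2030: Sun/Sun  2031: Mon/Mon  2032: Tue/Wed  2033: Thu/Thu  2034: Fri/Fri  2035: Sat/Sat  2036: Sun/Mon  2037: Tue/Tue  2038: Wed/Wed  2039: Thu/Thu  2040: Fri/Sat ✓  2041: Sun/Sun  2042: Mon/Mon  2043: Tue/Tue  2044: Wed/Thu  2045: Fri/Fri  2046: Sat/Sat  2047: Sun/Sun
Both conditions hold in: 2040 — 1.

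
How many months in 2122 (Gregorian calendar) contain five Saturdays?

A month of length L has five Saturdays iff its first Saturday is on day ≤ L−28 (so day 1–3 in a 31-day month, 1–2 in a 30-day month, day 1 in a leap February).
Checking each month of 2122: Jan starts Thu (31d) ✓; Feb starts Sun (28d); Mar starts Sun (31d); Apr starts Wed (30d); May starts Fri (31d) ✓; Jun starts Mon (30d); Jul starts Wed (31d); Aug starts Sat (31d) ✓; Sep starts Tue (30d); Oct starts Thu (31d) ✓; Nov starts Sun (30d); Dec starts Tue (31d).
Five-Saturday months: January, May, August, October → 4.

4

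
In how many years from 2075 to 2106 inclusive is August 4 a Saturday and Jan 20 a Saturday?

Check each year's weekday for August 4 and Jan 20:
  2075: Sun/Sun  2076: Tue/Mon  2077: Wed/Wed  2078: Thu/Thu  2079: Fri/Fri  2080: Sun/Sat  2081: Mon/Mon  2082: Tue/Tue  2083: Wed/Wed  2084: Fri/Thu  2085: Sat/Sat ✓  2086: Sun/Sun  2087: Mon/Mon  2088: Wed/Tue  …(4 more)…  2093: Tue/Tue  2094: Wed/Wed  2095: Thu/Thu  2096: Sat/Fri  2097: Sun/Sun  2098: Mon/Mon  2099: Tue/Tue  2100: Wed/Wed  2101: Thu/Thu  2102: Fri/Fri  2103: Sat/Sat ✓  2104: Mon/Sun  2105: Tue/Tue  2106: Wed/Wed
Both conditions hold in: 2085, 2091, 2103 — 3.

3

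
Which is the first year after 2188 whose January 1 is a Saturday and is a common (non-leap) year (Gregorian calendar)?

Jan 1 advances by 2 weekdays after a leap year and by 1 after a common year.
2188: Jan 1 is Tuesday (leap).
2189: Thursday
2190: Friday
2191: Saturday
2191 begins on a Saturday and is a common year.

2191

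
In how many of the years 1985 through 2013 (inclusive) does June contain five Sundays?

June has 30 days; it has five Sundays when Sunday falls among the first (month-length − 28) days — i.e. when June 1 is one of Sunday/Saturday.
June 1 by year: 1985:Sat✓ 1986:Sun✓ 1987:Mon 1988:Wed 1989:Thu 1990:Fri 1991:Sat✓ 1992:Mon 1993:Tue 1994:Wed 1995:Thu 1996:Sat✓ 1997:Sun✓ 1998:Mon 1999:Tue 2000:Thu 2001:Fri 2002:Sat✓ 2003:Sun✓ 2004:Tue 2005:Wed 2006:Thu 2007:Fri 2008:Sun✓ 2009:Mon 2010:Tue 2011:Wed 2012:Fri 2013:Sat✓
Years with five Sundays: 1985, 1986, 1991, 1996, 1997, 2002, 2003, 2008, 2013 → 9.

9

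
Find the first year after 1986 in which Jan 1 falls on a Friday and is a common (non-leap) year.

Jan 1 advances by 2 weekdays after a leap year and by 1 after a common year.
1986: Jan 1 is Wednesday.
1987: Thursday
1988: Friday (leap)
1989: Sunday
1990: Monday
1991: Tuesday
1992: Wednesday (leap)
1993: Friday
1993 begins on a Friday and is a common year.

1993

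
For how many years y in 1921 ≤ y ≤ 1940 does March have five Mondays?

7

March has 31 days; it has five Mondays when Monday falls among the first (month-length − 28) days — i.e. when March 1 is one of Monday/Sunday/Saturday.
March 1 by year: 1921:Tue 1922:Wed 1923:Thu 1924:Sat✓ 1925:Sun✓ 1926:Mon✓ 1927:Tue 1928:Thu 1929:Fri 1930:Sat✓ 1931:Sun✓ 1932:Tue 1933:Wed 1934:Thu 1935:Fri 1936:Sun✓ 1937:Mon✓ 1938:Tue 1939:Wed 1940:Fri
Years with five Mondays: 1924, 1925, 1926, 1930, 1931, 1936, 1937 → 7.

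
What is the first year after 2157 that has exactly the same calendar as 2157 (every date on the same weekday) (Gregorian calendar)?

2163

Two years share a calendar iff Jan 1 falls on the same weekday and both are leap or both are common. 2157: Jan 1 is Saturday, common year.
2158: Jan 1 Sunday, common
2159: Jan 1 Monday, common
2160: Jan 1 Tuesday, leap
2161: Jan 1 Thursday, common
2162: Jan 1 Friday, common
2163: Jan 1 Saturday, common
2163 matches on both conditions.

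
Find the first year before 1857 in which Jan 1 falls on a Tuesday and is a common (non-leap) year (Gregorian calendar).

1850

Jan 1 advances by 2 weekdays after a leap year and by 1 after a common year.
1857: Jan 1 is Thursday.
1856: Tuesday (leap)
1855: Monday
1854: Sunday
1853: Saturday
1852: Thursday (leap)
1851: Wednesday
1850: Tuesday
1850 begins on a Tuesday and is a common year.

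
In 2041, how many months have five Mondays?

4

A month of length L has five Mondays iff its first Monday is on day ≤ L−28 (so day 1–3 in a 31-day month, 1–2 in a 30-day month, day 1 in a leap February).
Checking each month of 2041: Jan starts Tue (31d); Feb starts Fri (28d); Mar starts Fri (31d); Apr starts Mon (30d) ✓; May starts Wed (31d); Jun starts Sat (30d); Jul starts Mon (31d) ✓; Aug starts Thu (31d); Sep starts Sun (30d) ✓; Oct starts Tue (31d); Nov starts Fri (30d); Dec starts Sun (31d) ✓.
Five-Monday months: April, July, September, December → 4.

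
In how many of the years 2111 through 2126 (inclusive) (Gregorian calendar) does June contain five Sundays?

4

June has 30 days; it has five Sundays when Sunday falls among the first (month-length − 28) days — i.e. when June 1 is one of Sunday/Saturday.
June 1 by year: 2111:Mon 2112:Wed 2113:Thu 2114:Fri 2115:Sat✓ 2116:Mon 2117:Tue 2118:Wed 2119:Thu 2120:Sat✓ 2121:Sun✓ 2122:Mon 2123:Tue 2124:Thu 2125:Fri 2126:Sat✓
Years with five Sundays: 2115, 2120, 2121, 2126 → 4.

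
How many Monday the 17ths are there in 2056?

Check the 17th of each month of 2056: Jan 17: Mon, Feb 17: Thu, Mar 17: Fri, Apr 17: Mon, May 17: Wed, Jun 17: Sat, Jul 17: Mon, Aug 17: Thu, Sep 17: Sun, Oct 17: Tue, Nov 17: Fri, Dec 17: Sun.
Monday occurs in January, April, July — 3 months.

3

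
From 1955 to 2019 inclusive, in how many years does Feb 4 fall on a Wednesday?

9

Track Feb 4's weekday year by year (advancing +1, or +2 across a Feb 29):
  1955: Fri  1956: Sat (+1)  1957: Mon (+2)  1958: Tue (+1)  1959: Wed (+1) ✓
  1960: Thu (+1)  1961: Sat (+2)  1962: Sun (+1)  1963: Mon (+1)  1964: Tue (+1)
  1965: Thu (+2)  1966: Fri (+1)  1967: Sat (+1)  1968: Sun (+1)  … (37 more years) …
  2006: Sat (+1)  2007: Sun (+1)  2008: Mon (+1)  2009: Wed (+2) ✓  2010: Thu (+1)
  2011: Fri (+1)  2012: Sat (+1)  2013: Mon (+2)  2014: Tue (+1)  2015: Wed (+1) ✓
  2016: Thu (+1)  2017: Sat (+2)  2018: Sun (+1)  2019: Mon (+1)
Wednesday years: 1959, 1970, 1976, 1981, 1987, 1998, 2004, 2009, 2015 — 9 in total.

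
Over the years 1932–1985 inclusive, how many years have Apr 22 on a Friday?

Track Apr 22's weekday year by year (advancing +1, or +2 across a Feb 29):
  1932: Fri ✓  1933: Sat (+1)  1934: Sun (+1)  1935: Mon (+1)  1936: Wed (+2)
  1937: Thu (+1)  1938: Fri (+1) ✓  1939: Sat (+1)  1940: Mon (+2)  1941: Tue (+1)
  1942: Wed (+1)  1943: Thu (+1)  1944: Sat (+2)  1945: Sun (+1)  … (26 more years) …
  1972: Sat (+2)  1973: Sun (+1)  1974: Mon (+1)  1975: Tue (+1)  1976: Thu (+2)
  1977: Fri (+1) ✓  1978: Sat (+1)  1979: Sun (+1)  1980: Tue (+2)  1981: Wed (+1)
  1982: Thu (+1)  1983: Fri (+1) ✓  1984: Sun (+2)  1985: Mon (+1)
Friday years: 1932, 1938, 1949, 1955, 1960, 1966, 1977, 1983 — 8 in total.

8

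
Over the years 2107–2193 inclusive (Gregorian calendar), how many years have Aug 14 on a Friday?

Track Aug 14's weekday year by year (advancing +1, or +2 across a Feb 29):
  2107: Sun  2108: Tue (+2)  2109: Wed (+1)  2110: Thu (+1)  2111: Fri (+1) ✓
  2112: Sun (+2)  2113: Mon (+1)  2114: Tue (+1)  2115: Wed (+1)  2116: Fri (+2) ✓
  2117: Sat (+1)  2118: Sun (+1)  2119: Mon (+1)  2120: Wed (+2)  … (59 more years) …
  2180: Mon (+2)  2181: Tue (+1)  2182: Wed (+1)  2183: Thu (+1)  2184: Sat (+2)
  2185: Sun (+1)  2186: Mon (+1)  2187: Tue (+1)  2188: Thu (+2)  2189: Fri (+1) ✓
  2190: Sat (+1)  2191: Sun (+1)  2192: Tue (+2)  2193: Wed (+1)
Friday years: 2111, 2116, 2122, 2133, 2139, 2144, 2150, 2161, 2167, 2172, 2178, 2189 — 12 in total.

12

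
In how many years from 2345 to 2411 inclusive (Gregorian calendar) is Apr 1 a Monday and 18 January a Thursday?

2

Check each year's weekday for Apr 1 and 18 January:
  2345: Sun/Thu  2346: Mon/Fri  2347: Tue/Sat  2348: Thu/Sun  2349: Fri/Tue  2350: Sat/Wed  2351: Sun/Thu  2352: Tue/Fri  2353: Wed/Sun  2354: Thu/Mon  2355: Fri/Tue  2356: Sun/Wed  2357: Mon/Fri  2358: Tue/Sat  …(39 more)…  2398: Wed/Sun  2399: Thu/Mon  2400: Sat/Tue  2401: Sun/Thu  2402: Mon/Fri  2403: Tue/Sat  2404: Thu/Sun  2405: Fri/Tue  2406: Sat/Wed  2407: Sun/Thu  2408: Tue/Fri  2409: Wed/Sun  2410: Thu/Mon  2411: Fri/Tue
Both conditions hold in: 2368, 2396 — 2.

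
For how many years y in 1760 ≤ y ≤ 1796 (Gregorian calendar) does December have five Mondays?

16

December has 31 days; it has five Mondays when Monday falls among the first (month-length − 28) days — i.e. when December 1 is one of Monday/Sunday/Saturday.
December 1 by year: 1760:Mon✓ 1761:Tue 1762:Wed 1763:Thu 1764:Sat✓ 1765:Sun✓ 1766:Mon✓ 1767:Tue 1768:Thu 1769:Fri 1770:Sat✓ 1771:Sun✓ 1772:Tue 1773:Wed 1774:Thu …(7 more)… 1782:Sun✓ 1783:Mon✓ 1784:Wed 1785:Thu 1786:Fri 1787:Sat✓ 1788:Mon✓ 1789:Tue 1790:Wed 1791:Thu 1792:Sat✓ 1793:Sun✓ 1794:Mon✓ 1795:Tue 1796:Thu
Years with five Mondays: 1760, 1764, 1765, 1766, 1770, 1771, 1776, 1777, 1781, 1782, 1783, 1787, 1788, 1792, 1793, 1794 → 16.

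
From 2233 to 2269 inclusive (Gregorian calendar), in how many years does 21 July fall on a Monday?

Track 21 July's weekday year by year (advancing +1, or +2 across a Feb 29):
  2233: Sun  2234: Mon (+1) ✓  2235: Tue (+1)  2236: Thu (+2)  2237: Fri (+1)
  2238: Sat (+1)  2239: Sun (+1)  2240: Tue (+2)  2241: Wed (+1)  2242: Thu (+1)
  2243: Fri (+1)  2244: Sun (+2)  2245: Mon (+1) ✓  2246: Tue (+1)  … (9 more years) …
  2256: Mon (+2) ✓  2257: Tue (+1)  2258: Wed (+1)  2259: Thu (+1)  2260: Sat (+2)
  2261: Sun (+1)  2262: Mon (+1) ✓  2263: Tue (+1)  2264: Thu (+2)  2265: Fri (+1)
  2266: Sat (+1)  2267: Sun (+1)  2268: Tue (+2)  2269: Wed (+1)
Monday years: 2234, 2245, 2251, 2256, 2262 — 5 in total.

5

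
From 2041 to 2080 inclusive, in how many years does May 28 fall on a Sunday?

Track May 28's weekday year by year (advancing +1, or +2 across a Feb 29):
  2041: Tue  2042: Wed (+1)  2043: Thu (+1)  2044: Sat (+2)  2045: Sun (+1) ✓
  2046: Mon (+1)  2047: Tue (+1)  2048: Thu (+2)  2049: Fri (+1)  2050: Sat (+1)
  2051: Sun (+1) ✓  2052: Tue (+2)  2053: Wed (+1)  2054: Thu (+1)  … (12 more years) …
  2067: Sat (+1)  2068: Mon (+2)  2069: Tue (+1)  2070: Wed (+1)  2071: Thu (+1)
  2072: Sat (+2)  2073: Sun (+1) ✓  2074: Mon (+1)  2075: Tue (+1)  2076: Thu (+2)
  2077: Fri (+1)  2078: Sat (+1)  2079: Sun (+1) ✓  2080: Tue (+2)
Sunday years: 2045, 2051, 2056, 2062, 2073, 2079 — 6 in total.

6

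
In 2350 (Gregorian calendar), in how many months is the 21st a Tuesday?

3

Check the 21st of each month of 2350: Jan 21: Sat, Feb 21: Tue, Mar 21: Tue, Apr 21: Fri, May 21: Sun, Jun 21: Wed, Jul 21: Fri, Aug 21: Mon, Sep 21: Thu, Oct 21: Sat, Nov 21: Tue, Dec 21: Thu.
Tuesday occurs in February, March, November — 3 months.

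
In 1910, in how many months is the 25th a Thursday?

Check the 25th of each month of 1910: Jan 25: Tue, Feb 25: Fri, Mar 25: Fri, Apr 25: Mon, May 25: Wed, Jun 25: Sat, Jul 25: Mon, Aug 25: Thu, Sep 25: Sun, Oct 25: Tue, Nov 25: Fri, Dec 25: Sun.
Thursday occurs in August — 1 month.

1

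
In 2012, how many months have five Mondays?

5

A month of length L has five Mondays iff its first Monday is on day ≤ L−28 (so day 1–3 in a 31-day month, 1–2 in a 30-day month, day 1 in a leap February).
Checking each month of 2012: Jan starts Sun (31d) ✓; Feb starts Wed (29d); Mar starts Thu (31d); Apr starts Sun (30d) ✓; May starts Tue (31d); Jun starts Fri (30d); Jul starts Sun (31d) ✓; Aug starts Wed (31d); Sep starts Sat (30d); Oct starts Mon (31d) ✓; Nov starts Thu (30d); Dec starts Sat (31d) ✓.
Five-Monday months: January, April, July, October, December → 5.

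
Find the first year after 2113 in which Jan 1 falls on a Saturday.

2118

Jan 1 advances by 2 weekdays after a leap year and by 1 after a common year.
2113: Jan 1 is Sunday.
2114: Monday
2115: Tuesday
2116: Wednesday (leap)
2117: Friday
2118: Saturday
2118 begins on a Saturday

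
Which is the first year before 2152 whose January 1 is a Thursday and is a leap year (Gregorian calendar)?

2128

Jan 1 advances by 2 weekdays after a leap year and by 1 after a common year.
2152: Jan 1 is Saturday (leap).
2151: Friday
2150: Thursday
2149: Wednesday
2148: Monday (leap)
2147: Sunday
2146: Saturday
2145: Friday
2144: Wednesday (leap)
2143: Tuesday
2142: Monday
2141: Sunday
2140: Friday (leap)
2139: Thursday
2138: Wednesday
2137: Tuesday
2136: Sunday (leap)
2135: Saturday
2134: Friday
2133: Thursday
2132: Tuesday (leap)
2131: Monday
2130: Sunday
2129: Saturday
2128: Thursday (leap)
2128 begins on a Thursday and is a leap year.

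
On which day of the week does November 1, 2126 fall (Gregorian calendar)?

January 1, 2126 is a Tuesday.
November 1 is day 305 of the year, i.e. 304 days after Jan 1.
304 mod 7 = 3, so advance 3 weekdays from Tuesday: Friday.

Friday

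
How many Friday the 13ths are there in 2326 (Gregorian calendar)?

1

Check the 13th of each month of 2326: Jan 13: Wed, Feb 13: Sat, Mar 13: Sat, Apr 13: Tue, May 13: Thu, Jun 13: Sun, Jul 13: Tue, Aug 13: Fri, Sep 13: Mon, Oct 13: Wed, Nov 13: Sat, Dec 13: Mon.
Friday occurs in August — 1 month.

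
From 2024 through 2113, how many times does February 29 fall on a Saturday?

Leap years in 2024–2113: 22 of them.
Feb 29 weekday advances by 5 (mod 7) from one leap year to the next four years later (or differs when a century non-leap intervenes).
Leap-day weekdays: 2024:Thu 2028:Tue 2032:Sun 2036:Fri 2040:Wed 2044:Mon 2048:Sat✓ 2052:Thu 2056:Tue 2060:Sun 2064:Fri 2068:Wed 2072:Mon 2076:Sat✓ 2080:Thu 2084:Tue 2088:Sun 2092:Fri 2096:Wed 2104:Fri 2108:Wed 2112:Mon
Saturday: 2048, 2076 → 2.

2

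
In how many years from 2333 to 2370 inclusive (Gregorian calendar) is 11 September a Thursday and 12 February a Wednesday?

Check each year's weekday for 11 September and 12 February:
  2333: Mon/Sun  2334: Tue/Mon  2335: Wed/Tue  2336: Fri/Wed  2337: Sat/Fri  2338: Sun/Sat  2339: Mon/Sun  2340: Wed/Mon  2341: Thu/Wed ✓  2342: Fri/Thu  2343: Sat/Fri  2344: Mon/Sat  2345: Tue/Mon  2346: Wed/Tue  …(10 more)…  2357: Wed/Tue  2358: Thu/Wed ✓  2359: Fri/Thu  2360: Sun/Fri  2361: Mon/Sun  2362: Tue/Mon  2363: Wed/Tue  2364: Fri/Wed  2365: Sat/Fri  2366: Sun/Sat  2367: Mon/Sun  2368: Wed/Mon  2369: Thu/Wed ✓  2370: Fri/Thu
Both conditions hold in: 2341, 2347, 2358, 2369 — 4.

4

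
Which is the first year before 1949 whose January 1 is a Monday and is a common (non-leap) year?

1945

Jan 1 advances by 2 weekdays after a leap year and by 1 after a common year.
1949: Jan 1 is Saturday.
1948: Thursday (leap)
1947: Wednesday
1946: Tuesday
1945: Monday
1945 begins on a Monday and is a common year.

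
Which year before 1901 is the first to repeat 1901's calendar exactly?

1895

Two years share a calendar iff Jan 1 falls on the same weekday and both are leap or both are common. 1901: Jan 1 is Tuesday, common year.
1900: Jan 1 Monday, common
1899: Jan 1 Sunday, common
1898: Jan 1 Saturday, common
1897: Jan 1 Friday, common
1896: Jan 1 Wednesday, leap
1895: Jan 1 Tuesday, common
1895 matches on both conditions.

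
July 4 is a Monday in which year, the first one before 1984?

From one year to the next, a fixed date's weekday advances by 1, or by 2 when a Feb 29 lies between the two dates.
1984: July 4 is Wednesday.
1983: Monday (−2)
July 4 falls on a Monday in 1983.

1983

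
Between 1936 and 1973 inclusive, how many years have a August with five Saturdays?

16

August has 31 days; it has five Saturdays when Saturday falls among the first (month-length − 28) days — i.e. when August 1 is one of Saturday/Friday/Thursday.
August 1 by year: 1936:Sat✓ 1937:Sun 1938:Mon 1939:Tue 1940:Thu✓ 1941:Fri✓ 1942:Sat✓ 1943:Sun 1944:Tue 1945:Wed 1946:Thu✓ 1947:Fri✓ 1948:Sun 1949:Mon 1950:Tue …(8 more)… 1959:Sat✓ 1960:Mon 1961:Tue 1962:Wed 1963:Thu✓ 1964:Sat✓ 1965:Sun 1966:Mon 1967:Tue 1968:Thu✓ 1969:Fri✓ 1970:Sat✓ 1971:Sun 1972:Tue 1973:Wed
Years with five Saturdays: 1936, 1940, 1941, 1942, 1946, 1947, 1952, 1953, 1957, 1958, 1959, 1963, 1964, 1968, 1969, 1970 → 16.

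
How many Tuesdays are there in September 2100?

September 2100 has 30 days and begins on Wednesday.
The first Tuesday is September 7.
Tuesdays fall on 7, 14, 21, 28 — that's 4.

4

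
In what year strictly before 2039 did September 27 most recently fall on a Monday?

From one year to the next, a fixed date's weekday advances by 1, or by 2 when a Feb 29 lies between the two dates.
2039: September 27 is Tuesday.
2038: Monday (−1)
September 27 falls on a Monday in 2038.

2038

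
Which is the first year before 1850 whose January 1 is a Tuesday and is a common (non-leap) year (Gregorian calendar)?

Jan 1 advances by 2 weekdays after a leap year and by 1 after a common year.
1850: Jan 1 is Tuesday.
1849: Monday
1848: Saturday (leap)
1847: Friday
1846: Thursday
1845: Wednesday
1844: Monday (leap)
1843: Sunday
1842: Saturday
1841: Friday
1840: Wednesday (leap)
1839: Tuesday
1839 begins on a Tuesday and is a common year.

1839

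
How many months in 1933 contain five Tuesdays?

4

A month of length L has five Tuesdays iff its first Tuesday is on day ≤ L−28 (so day 1–3 in a 31-day month, 1–2 in a 30-day month, day 1 in a leap February).
Checking each month of 1933: Jan starts Sun (31d) ✓; Feb starts Wed (28d); Mar starts Wed (31d); Apr starts Sat (30d); May starts Mon (31d) ✓; Jun starts Thu (30d); Jul starts Sat (31d); Aug starts Tue (31d) ✓; Sep starts Fri (30d); Oct starts Sun (31d) ✓; Nov starts Wed (30d); Dec starts Fri (31d).
Five-Tuesday months: January, May, August, October → 4.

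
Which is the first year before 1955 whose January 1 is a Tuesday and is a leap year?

1952

Jan 1 advances by 2 weekdays after a leap year and by 1 after a common year.
1955: Jan 1 is Saturday.
1954: Friday
1953: Thursday
1952: Tuesday (leap)
1952 begins on a Tuesday and is a leap year.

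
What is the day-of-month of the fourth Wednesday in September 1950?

September 1, 1950 is a Friday, so the first Wednesday is the 6th.
The fourth Wednesday is 6 + 21 = 27.

27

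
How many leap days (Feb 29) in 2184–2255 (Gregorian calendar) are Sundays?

3

Leap years in 2184–2255: 17 of them.
Feb 29 weekday advances by 5 (mod 7) from one leap year to the next four years later (or differs when a century non-leap intervenes).
Leap-day weekdays: 2184:Sun✓ 2188:Fri 2192:Wed 2196:Mon 2204:Wed 2208:Mon 2212:Sat 2216:Thu 2220:Tue 2224:Sun✓ 2228:Fri 2232:Wed 2236:Mon 2240:Sat 2244:Thu 2248:Tue 2252:Sun✓
Sunday: 2184, 2224, 2252 → 3.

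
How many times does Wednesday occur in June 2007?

June 2007 has 30 days and begins on Friday.
The first Wednesday is June 6.
Wednesdays fall on 6, 13, 20, 27 — that's 4.

4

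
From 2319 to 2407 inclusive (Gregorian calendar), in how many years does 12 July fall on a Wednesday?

13

Track 12 July's weekday year by year (advancing +1, or +2 across a Feb 29):
  2319: Sat  2320: Mon (+2)  2321: Tue (+1)  2322: Wed (+1) ✓  2323: Thu (+1)
  2324: Sat (+2)  2325: Sun (+1)  2326: Mon (+1)  2327: Tue (+1)  2328: Thu (+2)
  2329: Fri (+1)  2330: Sat (+1)  2331: Sun (+1)  2332: Tue (+2)  … (61 more years) …
  2394: Tue (+1)  2395: Wed (+1) ✓  2396: Fri (+2)  2397: Sat (+1)  2398: Sun (+1)
  2399: Mon (+1)  2400: Wed (+2) ✓  2401: Thu (+1)  2402: Fri (+1)  2403: Sat (+1)
  2404: Mon (+2)  2405: Tue (+1)  2406: Wed (+1) ✓  2407: Thu (+1)
Wednesday years: 2322, 2333, 2339, 2344, 2350, 2361, 2367, 2372, 2378, 2389, 2395, 2400, 2406 — 13 in total.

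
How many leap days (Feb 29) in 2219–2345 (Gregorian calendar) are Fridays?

Leap years in 2219–2345: 31 of them.
Feb 29 weekday advances by 5 (mod 7) from one leap year to the next four years later (or differs when a century non-leap intervenes).
Leap-day weekdays: 2220:Tue 2224:Sun 2228:Fri✓ 2232:Wed 2236:Mon 2240:Sat 2244:Thu 2248:Tue 2252:Sun 2256:Fri✓ 2260:Wed 2264:Mon 2268:Sat …(5 more)… 2292:Mon 2296:Sat 2304:Mon 2308:Sat 2312:Thu 2316:Tue 2320:Sun 2324:Fri✓ 2328:Wed 2332:Mon 2336:Sat 2340:Thu 2344:Tue
Friday: 2228, 2256, 2284, 2324 → 4.

4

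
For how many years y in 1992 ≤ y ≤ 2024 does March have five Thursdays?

14

March has 31 days; it has five Thursdays when Thursday falls among the first (month-length − 28) days — i.e. when March 1 is one of Thursday/Wednesday/Tuesday.
March 1 by year: 1992:Sun 1993:Mon 1994:Tue✓ 1995:Wed✓ 1996:Fri 1997:Sat 1998:Sun 1999:Mon 2000:Wed✓ 2001:Thu✓ 2002:Fri 2003:Sat 2004:Mon 2005:Tue✓ 2006:Wed✓ …(3 more)… 2010:Mon 2011:Tue✓ 2012:Thu✓ 2013:Fri 2014:Sat 2015:Sun 2016:Tue✓ 2017:Wed✓ 2018:Thu✓ 2019:Fri 2020:Sun 2021:Mon 2022:Tue✓ 2023:Wed✓ 2024:Fri
Years with five Thursdays: 1994, 1995, 2000, 2001, 2005, 2006, 2007, 2011, 2012, 2016, 2017, 2018, 2022, 2023 → 14.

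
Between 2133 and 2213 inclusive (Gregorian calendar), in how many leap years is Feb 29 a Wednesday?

4

Leap years in 2133–2213: 19 of them.
Feb 29 weekday advances by 5 (mod 7) from one leap year to the next four years later (or differs when a century non-leap intervenes).
Leap-day weekdays: 2136:Wed✓ 2140:Mon 2144:Sat 2148:Thu 2152:Tue 2156:Sun 2160:Fri 2164:Wed✓ 2168:Mon 2172:Sat 2176:Thu 2180:Tue 2184:Sun 2188:Fri 2192:Wed✓ 2196:Mon 2204:Wed✓ 2208:Mon 2212:Sat
Wednesday: 2136, 2164, 2192, 2204 → 4.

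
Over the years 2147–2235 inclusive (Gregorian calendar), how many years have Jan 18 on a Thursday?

Track Jan 18's weekday year by year (advancing +1, or +2 across a Feb 29):
  2147: Wed  2148: Thu (+1) ✓  2149: Sat (+2)  2150: Sun (+1)  2151: Mon (+1)
  2152: Tue (+1)  2153: Thu (+2) ✓  2154: Fri (+1)  2155: Sat (+1)  2156: Sun (+1)
  2157: Tue (+2)  2158: Wed (+1)  2159: Thu (+1) ✓  2160: Fri (+1)  … (61 more years) …
  2222: Fri (+1)  2223: Sat (+1)  2224: Sun (+1)  2225: Tue (+2)  2226: Wed (+1)
  2227: Thu (+1) ✓  2228: Fri (+1)  2229: Sun (+2)  2230: Mon (+1)  2231: Tue (+1)
  2232: Wed (+1)  2233: Fri (+2)  2234: Sat (+1)  2235: Sun (+1)
Thursday years: 2148, 2153, 2159, 2170, 2176, 2181, 2187, 2198, 2210, 2216, 2221, 2227 — 12 in total.

12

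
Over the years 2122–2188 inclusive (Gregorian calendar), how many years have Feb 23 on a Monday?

Track Feb 23's weekday year by year (advancing +1, or +2 across a Feb 29):
  2122: Mon ✓  2123: Tue (+1)  2124: Wed (+1)  2125: Fri (+2)  2126: Sat (+1)
  2127: Sun (+1)  2128: Mon (+1) ✓  2129: Wed (+2)  2130: Thu (+1)  2131: Fri (+1)
  2132: Sat (+1)  2133: Mon (+2) ✓  2134: Tue (+1)  2135: Wed (+1)  … (39 more years) …
  2175: Thu (+1)  2176: Fri (+1)  2177: Sun (+2)  2178: Mon (+1) ✓  2179: Tue (+1)
  2180: Wed (+1)  2181: Fri (+2)  2182: Sat (+1)  2183: Sun (+1)  2184: Mon (+1) ✓
  2185: Wed (+2)  2186: Thu (+1)  2187: Fri (+1)  2188: Sat (+1)
Monday years: 2122, 2128, 2133, 2139, 2150, 2156, 2161, 2167, 2178, 2184 — 10 in total.

10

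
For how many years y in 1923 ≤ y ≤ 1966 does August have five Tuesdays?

18

August has 31 days; it has five Tuesdays when Tuesday falls among the first (month-length − 28) days — i.e. when August 1 is one of Tuesday/Monday/Sunday.
August 1 by year: 1923:Wed 1924:Fri 1925:Sat 1926:Sun✓ 1927:Mon✓ 1928:Wed 1929:Thu 1930:Fri 1931:Sat 1932:Mon✓ 1933:Tue✓ 1934:Wed 1935:Thu 1936:Sat 1937:Sun✓ …(14 more)… 1952:Fri 1953:Sat 1954:Sun✓ 1955:Mon✓ 1956:Wed 1957:Thu 1958:Fri 1959:Sat 1960:Mon✓ 1961:Tue✓ 1962:Wed 1963:Thu 1964:Sat 1965:Sun✓ 1966:Mon✓
Years with five Tuesdays: 1926, 1927, 1932, 1933, 1937, 1938, 1939, 1943, 1944, 1948, 1949, 1950, 1954, 1955, 1960, 1961, 1965, 1966 → 18.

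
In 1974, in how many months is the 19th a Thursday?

Check the 19th of each month of 1974: Jan 19: Sat, Feb 19: Tue, Mar 19: Tue, Apr 19: Fri, May 19: Sun, Jun 19: Wed, Jul 19: Fri, Aug 19: Mon, Sep 19: Thu, Oct 19: Sat, Nov 19: Tue, Dec 19: Thu.
Thursday occurs in September, December — 2 months.

2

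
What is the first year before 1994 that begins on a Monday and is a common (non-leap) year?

Jan 1 advances by 2 weekdays after a leap year and by 1 after a common year.
1994: Jan 1 is Saturday.
1993: Friday
1992: Wednesday (leap)
1991: Tuesday
1990: Monday
1990 begins on a Monday and is a common year.

1990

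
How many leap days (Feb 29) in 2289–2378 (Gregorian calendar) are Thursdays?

Leap years in 2289–2378: 21 of them.
Feb 29 weekday advances by 5 (mod 7) from one leap year to the next four years later (or differs when a century non-leap intervenes).
Leap-day weekdays: 2292:Mon 2296:Sat 2304:Mon 2308:Sat 2312:Thu✓ 2316:Tue 2320:Sun 2324:Fri 2328:Wed 2332:Mon 2336:Sat 2340:Thu✓ 2344:Tue 2348:Sun 2352:Fri 2356:Wed 2360:Mon 2364:Sat 2368:Thu✓ 2372:Tue 2376:Sun
Thursday: 2312, 2340, 2368 → 3.

3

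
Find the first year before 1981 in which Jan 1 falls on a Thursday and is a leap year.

Jan 1 advances by 2 weekdays after a leap year and by 1 after a common year.
1981: Jan 1 is Thursday.
1980: Tuesday (leap)
1979: Monday
1978: Sunday
1977: Saturday
1976: Thursday (leap)
1976 begins on a Thursday and is a leap year.

1976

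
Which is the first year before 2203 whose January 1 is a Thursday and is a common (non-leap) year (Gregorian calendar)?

Jan 1 advances by 2 weekdays after a leap year and by 1 after a common year.
2203: Jan 1 is Saturday.
2202: Friday
2201: Thursday
2201 begins on a Thursday and is a common year.

2201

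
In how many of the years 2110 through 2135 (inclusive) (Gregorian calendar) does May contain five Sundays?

May has 31 days; it has five Sundays when Sunday falls among the first (month-length − 28) days — i.e. when May 1 is one of Sunday/Saturday/Friday.
May 1 by year: 2110:Thu 2111:Fri✓ 2112:Sun✓ 2113:Mon 2114:Tue 2115:Wed 2116:Fri✓ 2117:Sat✓ 2118:Sun✓ 2119:Mon 2120:Wed 2121:Thu 2122:Fri✓ 2123:Sat✓ 2124:Mon 2125:Tue 2126:Wed 2127:Thu 2128:Sat✓ 2129:Sun✓ 2130:Mon 2131:Tue 2132:Thu 2133:Fri✓ 2134:Sat✓ 2135:Sun✓
Years with five Sundays: 2111, 2112, 2116, 2117, 2118, 2122, 2123, 2128, 2129, 2133, 2134, 2135 → 12.

12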